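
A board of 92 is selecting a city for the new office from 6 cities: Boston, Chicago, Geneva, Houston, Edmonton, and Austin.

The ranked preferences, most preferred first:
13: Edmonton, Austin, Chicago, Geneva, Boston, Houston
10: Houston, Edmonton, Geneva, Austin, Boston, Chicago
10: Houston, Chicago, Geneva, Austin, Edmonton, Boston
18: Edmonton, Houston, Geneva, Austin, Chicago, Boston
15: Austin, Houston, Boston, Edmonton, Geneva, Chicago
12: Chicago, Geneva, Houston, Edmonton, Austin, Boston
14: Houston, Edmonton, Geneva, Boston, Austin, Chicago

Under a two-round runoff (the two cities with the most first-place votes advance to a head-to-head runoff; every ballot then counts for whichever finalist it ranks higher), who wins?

Round 1 first-place votes: Boston 0, Chicago 12, Geneva 0, Houston 34, Edmonton 31, Austin 15. Houston and Edmonton advance.
Runoff: Houston is ranked above Edmonton on 61 ballots, Edmonton above Houston on 31.

Houston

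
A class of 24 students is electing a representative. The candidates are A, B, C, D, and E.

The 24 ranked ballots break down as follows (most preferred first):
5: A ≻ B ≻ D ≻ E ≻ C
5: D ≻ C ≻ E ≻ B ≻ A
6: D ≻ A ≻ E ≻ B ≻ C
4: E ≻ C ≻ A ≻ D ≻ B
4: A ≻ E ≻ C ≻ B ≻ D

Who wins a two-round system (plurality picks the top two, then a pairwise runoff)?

A

Round 1 first-place votes: A 9, B 0, C 0, D 11, E 4. D and A advance.
Runoff: D is ranked above A on 11 ballots, A above D on 13.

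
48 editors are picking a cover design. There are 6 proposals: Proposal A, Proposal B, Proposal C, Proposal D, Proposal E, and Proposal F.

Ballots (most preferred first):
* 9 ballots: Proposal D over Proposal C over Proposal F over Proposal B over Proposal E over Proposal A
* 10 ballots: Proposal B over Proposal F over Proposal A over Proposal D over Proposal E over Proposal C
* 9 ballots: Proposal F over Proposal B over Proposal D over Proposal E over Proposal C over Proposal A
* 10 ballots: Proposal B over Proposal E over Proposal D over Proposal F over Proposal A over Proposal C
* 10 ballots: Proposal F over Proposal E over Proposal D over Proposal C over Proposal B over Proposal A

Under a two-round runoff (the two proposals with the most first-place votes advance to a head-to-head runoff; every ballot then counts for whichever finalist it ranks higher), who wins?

Round 1 first-place votes: Proposal A 0, Proposal B 20, Proposal C 0, Proposal D 9, Proposal E 0, Proposal F 19. Proposal B and Proposal F advance.
Runoff: Proposal B is ranked above Proposal F on 20 ballots, Proposal F above Proposal B on 28.

Proposal F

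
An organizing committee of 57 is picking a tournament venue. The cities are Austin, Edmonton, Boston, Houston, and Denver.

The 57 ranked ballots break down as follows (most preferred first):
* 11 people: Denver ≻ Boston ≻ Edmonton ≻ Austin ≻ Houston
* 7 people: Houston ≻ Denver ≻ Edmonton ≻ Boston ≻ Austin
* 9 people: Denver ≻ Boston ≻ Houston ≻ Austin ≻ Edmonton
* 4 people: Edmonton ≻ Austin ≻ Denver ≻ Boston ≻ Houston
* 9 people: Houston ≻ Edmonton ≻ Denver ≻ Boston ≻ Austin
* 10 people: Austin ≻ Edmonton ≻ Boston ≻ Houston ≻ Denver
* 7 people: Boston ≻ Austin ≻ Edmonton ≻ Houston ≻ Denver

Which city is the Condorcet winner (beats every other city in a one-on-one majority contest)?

Edmonton vs Austin: 31–26
Edmonton vs Boston: 30–27
Edmonton vs Houston: 32–25
Edmonton vs Denver: 30–27
Edmonton beats every other city.

Edmonton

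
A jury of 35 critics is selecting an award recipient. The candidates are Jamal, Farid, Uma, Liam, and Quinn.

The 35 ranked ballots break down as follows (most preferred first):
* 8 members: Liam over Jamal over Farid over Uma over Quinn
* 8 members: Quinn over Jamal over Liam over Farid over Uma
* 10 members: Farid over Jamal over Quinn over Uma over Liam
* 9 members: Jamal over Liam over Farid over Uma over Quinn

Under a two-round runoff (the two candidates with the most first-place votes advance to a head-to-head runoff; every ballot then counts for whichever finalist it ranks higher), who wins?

Jamal

Round 1 first-place votes: Jamal 9, Farid 10, Uma 0, Liam 8, Quinn 8. Farid and Jamal advance.
Runoff: Farid is ranked above Jamal on 10 ballots, Jamal above Farid on 25.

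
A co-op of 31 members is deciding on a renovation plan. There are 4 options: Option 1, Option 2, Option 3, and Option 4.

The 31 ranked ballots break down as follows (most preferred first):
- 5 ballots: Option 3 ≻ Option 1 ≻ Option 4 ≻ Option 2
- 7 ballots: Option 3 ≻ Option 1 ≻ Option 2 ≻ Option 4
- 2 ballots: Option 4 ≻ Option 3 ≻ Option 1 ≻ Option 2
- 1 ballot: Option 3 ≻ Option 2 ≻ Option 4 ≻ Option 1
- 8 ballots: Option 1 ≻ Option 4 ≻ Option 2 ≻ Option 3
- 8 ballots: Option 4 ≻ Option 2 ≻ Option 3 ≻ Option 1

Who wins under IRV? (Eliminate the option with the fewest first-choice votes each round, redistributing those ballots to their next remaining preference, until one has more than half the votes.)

Option 4

Round 1: Option 1 8, Option 2 0, Option 3 13, Option 4 10. Option 2 eliminated.
Round 2: Option 1 8, Option 3 13, Option 4 10. Option 1 eliminated.
Round 3: Option 3 13, Option 4 18. Option 4 has a majority (≥16).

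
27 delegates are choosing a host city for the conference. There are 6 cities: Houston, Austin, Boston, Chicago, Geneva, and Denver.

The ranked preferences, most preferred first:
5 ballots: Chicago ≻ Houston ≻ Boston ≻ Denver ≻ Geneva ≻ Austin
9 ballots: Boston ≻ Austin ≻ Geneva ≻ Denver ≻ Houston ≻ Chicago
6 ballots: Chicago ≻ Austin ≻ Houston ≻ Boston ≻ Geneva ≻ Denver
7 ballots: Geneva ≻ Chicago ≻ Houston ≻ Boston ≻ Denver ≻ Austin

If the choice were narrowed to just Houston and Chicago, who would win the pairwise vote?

Houston is ranked above Chicago on 9 ballots; Chicago above Houston on 18.

Chicago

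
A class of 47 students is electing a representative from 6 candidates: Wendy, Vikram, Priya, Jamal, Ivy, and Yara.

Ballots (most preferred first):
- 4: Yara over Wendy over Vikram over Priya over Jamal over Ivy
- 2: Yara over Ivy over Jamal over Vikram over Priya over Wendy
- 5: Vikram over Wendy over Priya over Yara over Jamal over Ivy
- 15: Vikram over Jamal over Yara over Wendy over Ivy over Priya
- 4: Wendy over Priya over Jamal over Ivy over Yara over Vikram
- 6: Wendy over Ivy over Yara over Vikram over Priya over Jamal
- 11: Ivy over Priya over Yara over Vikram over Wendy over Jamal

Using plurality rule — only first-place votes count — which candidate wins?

Vikram

First-place votes: Wendy 10, Vikram 20, Priya 0, Jamal 0, Ivy 11, Yara 6.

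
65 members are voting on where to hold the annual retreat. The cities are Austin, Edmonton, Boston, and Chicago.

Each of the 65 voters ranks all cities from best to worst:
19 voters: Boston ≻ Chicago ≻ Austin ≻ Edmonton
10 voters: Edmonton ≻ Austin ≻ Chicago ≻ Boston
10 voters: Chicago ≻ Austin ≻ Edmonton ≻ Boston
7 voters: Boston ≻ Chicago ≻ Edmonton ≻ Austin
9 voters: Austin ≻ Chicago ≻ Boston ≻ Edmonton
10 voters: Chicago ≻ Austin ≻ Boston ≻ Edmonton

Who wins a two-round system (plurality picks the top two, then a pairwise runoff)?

Chicago

Round 1 first-place votes: Austin 9, Edmonton 10, Boston 26, Chicago 20. Boston and Chicago advance.
Runoff: Boston is ranked above Chicago on 26 ballots, Chicago above Boston on 39.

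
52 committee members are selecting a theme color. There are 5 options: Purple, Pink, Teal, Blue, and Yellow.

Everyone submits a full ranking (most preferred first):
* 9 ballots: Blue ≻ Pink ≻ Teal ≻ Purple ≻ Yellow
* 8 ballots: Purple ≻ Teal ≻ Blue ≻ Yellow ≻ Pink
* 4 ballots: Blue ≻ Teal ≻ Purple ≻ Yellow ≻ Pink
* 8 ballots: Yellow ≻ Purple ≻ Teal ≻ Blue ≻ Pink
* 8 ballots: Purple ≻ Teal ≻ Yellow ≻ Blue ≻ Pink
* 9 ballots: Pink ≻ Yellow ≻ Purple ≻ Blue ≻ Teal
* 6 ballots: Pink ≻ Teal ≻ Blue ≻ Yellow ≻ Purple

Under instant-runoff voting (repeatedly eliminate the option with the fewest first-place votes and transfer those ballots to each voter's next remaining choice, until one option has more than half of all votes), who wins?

Purple

Round 1: Purple 16, Pink 15, Teal 0, Blue 13, Yellow 8. Teal eliminated.
Round 2: Purple 16, Pink 15, Blue 13, Yellow 8. Yellow eliminated.
Round 3: Purple 24, Pink 15, Blue 13. Blue eliminated.
Round 4: Purple 28, Pink 24. Purple has a majority (≥27).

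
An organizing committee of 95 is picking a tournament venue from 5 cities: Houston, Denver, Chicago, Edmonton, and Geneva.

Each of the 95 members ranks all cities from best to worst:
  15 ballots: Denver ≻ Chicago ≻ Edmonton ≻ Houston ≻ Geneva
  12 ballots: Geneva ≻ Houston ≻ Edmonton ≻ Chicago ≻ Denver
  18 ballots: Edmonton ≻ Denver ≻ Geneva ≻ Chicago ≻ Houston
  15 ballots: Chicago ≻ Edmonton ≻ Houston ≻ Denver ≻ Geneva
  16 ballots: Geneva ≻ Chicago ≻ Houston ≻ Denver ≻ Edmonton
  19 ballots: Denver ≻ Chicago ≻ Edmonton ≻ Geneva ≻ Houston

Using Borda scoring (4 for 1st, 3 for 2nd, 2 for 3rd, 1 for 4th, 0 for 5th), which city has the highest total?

Houston: 15×1 + 12×3 + 18×0 + 15×2 + 16×2 + 19×0 = 113
Denver: 15×4 + 12×0 + 18×3 + 15×1 + 16×1 + 19×4 = 221
Chicago: 15×3 + 12×1 + 18×1 + 15×4 + 16×3 + 19×3 = 240
Edmonton: 15×2 + 12×2 + 18×4 + 15×3 + 16×0 + 19×2 = 209
Geneva: 15×0 + 12×4 + 18×2 + 15×0 + 16×4 + 19×1 = 167

Chicago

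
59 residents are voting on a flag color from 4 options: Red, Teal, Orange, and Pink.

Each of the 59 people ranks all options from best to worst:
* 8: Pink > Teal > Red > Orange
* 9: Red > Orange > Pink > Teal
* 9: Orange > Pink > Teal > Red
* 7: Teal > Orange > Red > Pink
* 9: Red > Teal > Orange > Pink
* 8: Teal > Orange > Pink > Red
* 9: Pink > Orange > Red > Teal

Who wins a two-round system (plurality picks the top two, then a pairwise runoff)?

Pink

Round 1 first-place votes: Red 18, Teal 15, Orange 9, Pink 17. Red and Pink advance.
Runoff: Red is ranked above Pink on 25 ballots, Pink above Red on 34.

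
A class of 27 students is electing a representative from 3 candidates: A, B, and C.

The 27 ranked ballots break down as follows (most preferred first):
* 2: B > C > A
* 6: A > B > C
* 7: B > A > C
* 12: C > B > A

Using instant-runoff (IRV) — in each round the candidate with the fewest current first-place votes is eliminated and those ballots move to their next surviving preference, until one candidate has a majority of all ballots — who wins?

Round 1: A 6, B 9, C 12. A eliminated.
Round 2: B 15, C 12. B has a majority (≥14).

B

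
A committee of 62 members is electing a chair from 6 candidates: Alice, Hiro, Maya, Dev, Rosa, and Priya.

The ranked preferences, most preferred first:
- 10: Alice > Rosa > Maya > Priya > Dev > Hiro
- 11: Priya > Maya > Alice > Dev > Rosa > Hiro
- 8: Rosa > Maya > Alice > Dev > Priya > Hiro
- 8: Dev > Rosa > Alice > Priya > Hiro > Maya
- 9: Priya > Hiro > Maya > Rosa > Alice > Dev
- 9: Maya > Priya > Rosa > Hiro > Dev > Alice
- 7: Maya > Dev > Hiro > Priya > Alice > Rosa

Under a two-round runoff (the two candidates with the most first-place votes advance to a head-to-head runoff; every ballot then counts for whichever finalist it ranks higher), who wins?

Round 1 first-place votes: Alice 10, Hiro 0, Maya 16, Dev 8, Rosa 8, Priya 20. Priya and Maya advance.
Runoff: Priya is ranked above Maya on 28 ballots, Maya above Priya on 34.

Maya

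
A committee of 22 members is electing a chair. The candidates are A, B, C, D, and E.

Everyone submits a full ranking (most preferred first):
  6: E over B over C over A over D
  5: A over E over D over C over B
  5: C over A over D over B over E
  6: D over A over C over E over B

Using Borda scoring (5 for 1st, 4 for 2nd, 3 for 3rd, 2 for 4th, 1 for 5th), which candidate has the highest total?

A

A: 6×2 + 5×5 + 5×4 + 6×4 = 81
B: 6×4 + 5×1 + 5×2 + 6×1 = 45
C: 6×3 + 5×2 + 5×5 + 6×3 = 71
D: 6×1 + 5×3 + 5×3 + 6×5 = 66
E: 6×5 + 5×4 + 5×1 + 6×2 = 67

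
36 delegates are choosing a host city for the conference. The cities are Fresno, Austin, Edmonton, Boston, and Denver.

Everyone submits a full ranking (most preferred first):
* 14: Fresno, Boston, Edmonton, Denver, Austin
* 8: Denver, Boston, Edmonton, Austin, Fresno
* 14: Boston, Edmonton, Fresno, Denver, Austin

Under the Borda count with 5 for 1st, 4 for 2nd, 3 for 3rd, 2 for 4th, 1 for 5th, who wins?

Fresno: 14×5 + 8×1 + 14×3 = 120
Austin: 14×1 + 8×2 + 14×1 = 44
Edmonton: 14×3 + 8×3 + 14×4 = 122
Boston: 14×4 + 8×4 + 14×5 = 158
Denver: 14×2 + 8×5 + 14×2 = 96

Boston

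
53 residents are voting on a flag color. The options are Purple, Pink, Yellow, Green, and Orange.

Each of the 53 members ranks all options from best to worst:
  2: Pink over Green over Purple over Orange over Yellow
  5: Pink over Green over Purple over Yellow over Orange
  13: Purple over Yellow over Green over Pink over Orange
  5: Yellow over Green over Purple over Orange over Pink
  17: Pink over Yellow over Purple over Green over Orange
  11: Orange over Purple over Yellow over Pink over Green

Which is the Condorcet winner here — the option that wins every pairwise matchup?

Purple

Purple vs Pink: 29–24
Purple vs Yellow: 31–22
Purple vs Green: 41–12
Purple vs Orange: 42–11
Purple beats every other option.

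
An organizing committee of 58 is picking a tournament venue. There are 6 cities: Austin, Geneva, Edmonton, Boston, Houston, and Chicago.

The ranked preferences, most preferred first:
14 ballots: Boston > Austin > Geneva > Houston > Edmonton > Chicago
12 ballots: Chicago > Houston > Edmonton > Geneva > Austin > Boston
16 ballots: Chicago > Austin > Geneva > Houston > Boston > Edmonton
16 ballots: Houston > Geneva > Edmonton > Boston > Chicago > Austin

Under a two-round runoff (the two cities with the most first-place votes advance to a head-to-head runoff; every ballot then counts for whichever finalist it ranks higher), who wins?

Houston

Round 1 first-place votes: Austin 0, Geneva 0, Edmonton 0, Boston 14, Houston 16, Chicago 28. Chicago and Houston advance.
Runoff: Chicago is ranked above Houston on 28 ballots, Houston above Chicago on 30.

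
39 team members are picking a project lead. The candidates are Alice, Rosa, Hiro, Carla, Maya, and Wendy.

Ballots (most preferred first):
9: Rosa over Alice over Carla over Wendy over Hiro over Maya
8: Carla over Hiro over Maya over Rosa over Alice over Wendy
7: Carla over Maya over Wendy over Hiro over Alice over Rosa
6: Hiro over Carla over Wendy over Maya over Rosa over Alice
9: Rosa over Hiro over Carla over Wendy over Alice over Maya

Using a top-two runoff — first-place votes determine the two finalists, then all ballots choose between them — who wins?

Carla

Round 1 first-place votes: Alice 0, Rosa 18, Hiro 6, Carla 15, Maya 0, Wendy 0. Rosa and Carla advance.
Runoff: Rosa is ranked above Carla on 18 ballots, Carla above Rosa on 21.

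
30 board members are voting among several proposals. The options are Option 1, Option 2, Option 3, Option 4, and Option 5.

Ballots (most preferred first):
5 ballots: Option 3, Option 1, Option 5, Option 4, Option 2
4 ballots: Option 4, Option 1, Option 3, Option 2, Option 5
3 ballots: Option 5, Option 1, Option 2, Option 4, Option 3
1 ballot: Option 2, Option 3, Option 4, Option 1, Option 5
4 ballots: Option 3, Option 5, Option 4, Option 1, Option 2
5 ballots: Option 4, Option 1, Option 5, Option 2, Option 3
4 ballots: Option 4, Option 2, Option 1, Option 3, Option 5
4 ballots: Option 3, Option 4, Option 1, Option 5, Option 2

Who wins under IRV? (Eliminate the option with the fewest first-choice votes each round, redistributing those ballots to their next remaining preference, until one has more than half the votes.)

Round 1: Option 1 0, Option 2 1, Option 3 13, Option 4 13, Option 5 3. Option 1 eliminated.
Round 2: Option 2 1, Option 3 13, Option 4 13, Option 5 3. Option 2 eliminated.
Round 3: Option 3 14, Option 4 13, Option 5 3. Option 5 eliminated.
Round 4: Option 3 14, Option 4 16. Option 4 has a majority (≥16).

Option 4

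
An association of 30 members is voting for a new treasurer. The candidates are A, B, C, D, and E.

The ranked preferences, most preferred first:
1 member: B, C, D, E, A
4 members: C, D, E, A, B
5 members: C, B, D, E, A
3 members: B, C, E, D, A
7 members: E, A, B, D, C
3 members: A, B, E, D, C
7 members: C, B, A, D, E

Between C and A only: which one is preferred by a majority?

C

C is ranked above A on 20 ballots; A above C on 10.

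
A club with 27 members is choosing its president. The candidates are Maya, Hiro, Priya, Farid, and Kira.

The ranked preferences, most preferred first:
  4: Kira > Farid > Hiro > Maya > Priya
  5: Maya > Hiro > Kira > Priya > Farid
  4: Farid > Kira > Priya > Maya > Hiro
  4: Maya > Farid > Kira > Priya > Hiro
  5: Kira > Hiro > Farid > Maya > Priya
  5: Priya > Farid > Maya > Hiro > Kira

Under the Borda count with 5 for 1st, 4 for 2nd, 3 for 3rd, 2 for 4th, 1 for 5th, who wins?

Maya: 4×2 + 5×5 + 4×2 + 4×5 + 5×2 + 5×3 = 86
Hiro: 4×3 + 5×4 + 4×1 + 4×1 + 5×4 + 5×2 = 70
Priya: 4×1 + 5×2 + 4×3 + 4×2 + 5×1 + 5×5 = 64
Farid: 4×4 + 5×1 + 4×5 + 4×4 + 5×3 + 5×4 = 92
Kira: 4×5 + 5×3 + 4×4 + 4×3 + 5×5 + 5×1 = 93

Kira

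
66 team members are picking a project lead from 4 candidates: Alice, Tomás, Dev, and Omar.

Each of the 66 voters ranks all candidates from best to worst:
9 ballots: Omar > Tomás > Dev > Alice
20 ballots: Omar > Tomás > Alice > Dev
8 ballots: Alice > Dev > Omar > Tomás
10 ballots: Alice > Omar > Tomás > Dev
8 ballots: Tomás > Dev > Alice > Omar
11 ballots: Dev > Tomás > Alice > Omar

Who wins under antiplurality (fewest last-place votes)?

Tomás

Last-place votes: Alice 9, Tomás 8, Dev 30, Omar 19.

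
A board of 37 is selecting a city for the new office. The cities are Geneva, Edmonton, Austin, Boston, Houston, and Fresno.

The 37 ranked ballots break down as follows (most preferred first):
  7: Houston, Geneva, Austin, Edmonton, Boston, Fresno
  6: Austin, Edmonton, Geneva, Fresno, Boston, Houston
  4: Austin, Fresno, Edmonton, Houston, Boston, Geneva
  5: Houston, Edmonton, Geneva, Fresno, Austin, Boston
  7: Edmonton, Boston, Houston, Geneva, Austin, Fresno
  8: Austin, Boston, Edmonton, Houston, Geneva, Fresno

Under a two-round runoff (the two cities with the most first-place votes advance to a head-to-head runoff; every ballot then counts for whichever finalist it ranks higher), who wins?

Round 1 first-place votes: Geneva 0, Edmonton 7, Austin 18, Boston 0, Houston 12, Fresno 0. Austin and Houston advance.
Runoff: Austin is ranked above Houston on 18 ballots, Houston above Austin on 19.

Houston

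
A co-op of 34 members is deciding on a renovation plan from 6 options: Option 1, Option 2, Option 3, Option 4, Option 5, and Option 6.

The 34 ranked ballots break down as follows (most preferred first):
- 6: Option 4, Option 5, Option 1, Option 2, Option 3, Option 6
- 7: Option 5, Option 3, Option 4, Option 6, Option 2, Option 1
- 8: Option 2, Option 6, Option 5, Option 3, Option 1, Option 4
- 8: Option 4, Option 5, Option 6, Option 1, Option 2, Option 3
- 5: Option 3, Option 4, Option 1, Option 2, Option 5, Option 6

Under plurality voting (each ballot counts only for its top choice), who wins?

First-place votes: Option 1 0, Option 2 8, Option 3 5, Option 4 14, Option 5 7, Option 6 0.

Option 4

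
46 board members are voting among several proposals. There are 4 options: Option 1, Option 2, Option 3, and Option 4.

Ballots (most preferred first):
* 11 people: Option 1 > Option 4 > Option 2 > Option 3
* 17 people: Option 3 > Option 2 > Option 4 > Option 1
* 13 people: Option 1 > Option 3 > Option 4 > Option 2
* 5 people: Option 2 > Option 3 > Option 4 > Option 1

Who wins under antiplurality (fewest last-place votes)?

Last-place votes: Option 1 22, Option 2 13, Option 3 11, Option 4 0.

Option 4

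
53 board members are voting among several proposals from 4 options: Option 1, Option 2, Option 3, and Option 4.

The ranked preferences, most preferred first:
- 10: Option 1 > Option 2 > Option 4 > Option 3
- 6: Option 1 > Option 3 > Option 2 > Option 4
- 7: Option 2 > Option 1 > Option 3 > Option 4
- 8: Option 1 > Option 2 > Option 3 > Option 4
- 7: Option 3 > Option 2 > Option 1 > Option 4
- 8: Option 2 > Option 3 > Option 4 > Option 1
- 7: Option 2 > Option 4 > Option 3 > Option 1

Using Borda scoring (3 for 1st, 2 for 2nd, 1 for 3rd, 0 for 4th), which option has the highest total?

Option 2

Option 1: 10×3 + 6×3 + 7×2 + 8×3 + 7×1 + 8×0 + 7×0 = 93
Option 2: 10×2 + 6×1 + 7×3 + 8×2 + 7×2 + 8×3 + 7×3 = 122
Option 3: 10×0 + 6×2 + 7×1 + 8×1 + 7×3 + 8×2 + 7×1 = 71
Option 4: 10×1 + 6×0 + 7×0 + 8×0 + 7×0 + 8×1 + 7×2 = 32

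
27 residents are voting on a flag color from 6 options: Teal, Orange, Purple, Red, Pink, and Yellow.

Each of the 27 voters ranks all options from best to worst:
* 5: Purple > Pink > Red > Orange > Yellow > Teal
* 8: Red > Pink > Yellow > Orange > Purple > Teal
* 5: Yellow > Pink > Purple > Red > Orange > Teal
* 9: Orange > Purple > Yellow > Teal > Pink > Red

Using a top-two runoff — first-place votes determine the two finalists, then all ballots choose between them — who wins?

Red

Round 1 first-place votes: Teal 0, Orange 9, Purple 5, Red 8, Pink 0, Yellow 5. Orange and Red advance.
Runoff: Orange is ranked above Red on 9 ballots, Red above Orange on 18.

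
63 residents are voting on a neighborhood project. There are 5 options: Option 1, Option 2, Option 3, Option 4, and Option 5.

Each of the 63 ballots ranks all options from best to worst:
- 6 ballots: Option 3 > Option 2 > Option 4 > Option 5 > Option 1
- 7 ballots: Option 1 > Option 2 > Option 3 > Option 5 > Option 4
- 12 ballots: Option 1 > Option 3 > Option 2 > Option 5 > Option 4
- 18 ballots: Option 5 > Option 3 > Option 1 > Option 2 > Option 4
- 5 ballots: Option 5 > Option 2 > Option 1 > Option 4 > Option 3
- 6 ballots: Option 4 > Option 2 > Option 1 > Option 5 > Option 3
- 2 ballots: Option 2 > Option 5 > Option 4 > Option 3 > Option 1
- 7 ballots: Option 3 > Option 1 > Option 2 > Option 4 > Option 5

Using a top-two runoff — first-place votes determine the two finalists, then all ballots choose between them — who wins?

Round 1 first-place votes: Option 1 19, Option 2 2, Option 3 13, Option 4 6, Option 5 23. Option 5 and Option 1 advance.
Runoff: Option 5 is ranked above Option 1 on 31 ballots, Option 1 above Option 5 on 32.

Option 1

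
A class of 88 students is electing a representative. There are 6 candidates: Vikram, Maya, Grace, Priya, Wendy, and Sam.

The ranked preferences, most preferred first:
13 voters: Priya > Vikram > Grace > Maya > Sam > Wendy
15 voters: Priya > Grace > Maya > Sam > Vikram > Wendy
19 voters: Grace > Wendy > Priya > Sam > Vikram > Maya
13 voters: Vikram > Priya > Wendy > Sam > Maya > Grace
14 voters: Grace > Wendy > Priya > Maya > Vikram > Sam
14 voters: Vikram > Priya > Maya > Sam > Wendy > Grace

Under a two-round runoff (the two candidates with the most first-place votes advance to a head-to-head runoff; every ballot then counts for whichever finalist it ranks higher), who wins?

Priya

Round 1 first-place votes: Vikram 27, Maya 0, Grace 33, Priya 28, Wendy 0, Sam 0. Grace and Priya advance.
Runoff: Grace is ranked above Priya on 33 ballots, Priya above Grace on 55.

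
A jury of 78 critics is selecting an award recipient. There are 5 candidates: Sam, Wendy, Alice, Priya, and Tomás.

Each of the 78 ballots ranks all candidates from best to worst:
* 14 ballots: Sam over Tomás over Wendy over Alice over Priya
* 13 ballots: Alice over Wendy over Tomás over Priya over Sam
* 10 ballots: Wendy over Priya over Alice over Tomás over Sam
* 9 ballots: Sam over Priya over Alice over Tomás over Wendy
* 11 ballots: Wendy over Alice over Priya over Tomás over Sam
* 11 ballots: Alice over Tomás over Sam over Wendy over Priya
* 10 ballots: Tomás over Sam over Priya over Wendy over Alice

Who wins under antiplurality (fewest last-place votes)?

Last-place votes: Sam 34, Wendy 9, Alice 10, Priya 25, Tomás 0.

Tomás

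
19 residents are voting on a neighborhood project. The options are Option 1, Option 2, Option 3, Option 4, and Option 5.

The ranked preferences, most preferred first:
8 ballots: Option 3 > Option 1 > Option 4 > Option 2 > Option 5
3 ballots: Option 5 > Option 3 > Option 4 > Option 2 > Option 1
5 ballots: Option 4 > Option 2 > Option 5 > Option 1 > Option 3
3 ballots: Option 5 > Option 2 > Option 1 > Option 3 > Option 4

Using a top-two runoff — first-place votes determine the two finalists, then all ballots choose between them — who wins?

Round 1 first-place votes: Option 1 0, Option 2 0, Option 3 8, Option 4 5, Option 5 6. Option 3 and Option 5 advance.
Runoff: Option 3 is ranked above Option 5 on 8 ballots, Option 5 above Option 3 on 11.

Option 5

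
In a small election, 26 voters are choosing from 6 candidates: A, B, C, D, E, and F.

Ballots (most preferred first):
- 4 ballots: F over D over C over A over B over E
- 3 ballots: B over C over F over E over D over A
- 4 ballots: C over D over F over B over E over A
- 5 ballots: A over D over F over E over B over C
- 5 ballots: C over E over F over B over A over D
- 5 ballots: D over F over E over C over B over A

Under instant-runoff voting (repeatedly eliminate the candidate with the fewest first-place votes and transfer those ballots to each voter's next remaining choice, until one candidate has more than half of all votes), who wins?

D

Round 1: A 5, B 3, C 9, D 5, E 0, F 4. E eliminated.
Round 2: A 5, B 3, C 9, D 5, F 4. B eliminated.
Round 3: A 5, C 12, D 5, F 4. F eliminated.
Round 4: A 5, C 12, D 9. A eliminated.
Round 5: C 12, D 14. D has a majority (≥14).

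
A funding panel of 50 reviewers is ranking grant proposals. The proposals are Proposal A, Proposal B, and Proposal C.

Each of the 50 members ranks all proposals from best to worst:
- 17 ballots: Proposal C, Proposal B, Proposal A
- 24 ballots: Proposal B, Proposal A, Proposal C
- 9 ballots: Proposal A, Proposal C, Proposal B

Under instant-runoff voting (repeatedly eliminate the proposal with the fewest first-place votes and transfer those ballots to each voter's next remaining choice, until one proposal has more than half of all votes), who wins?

Round 1: Proposal A 9, Proposal B 24, Proposal C 17. Proposal A eliminated.
Round 2: Proposal B 24, Proposal C 26. Proposal C has a majority (≥26).

Proposal C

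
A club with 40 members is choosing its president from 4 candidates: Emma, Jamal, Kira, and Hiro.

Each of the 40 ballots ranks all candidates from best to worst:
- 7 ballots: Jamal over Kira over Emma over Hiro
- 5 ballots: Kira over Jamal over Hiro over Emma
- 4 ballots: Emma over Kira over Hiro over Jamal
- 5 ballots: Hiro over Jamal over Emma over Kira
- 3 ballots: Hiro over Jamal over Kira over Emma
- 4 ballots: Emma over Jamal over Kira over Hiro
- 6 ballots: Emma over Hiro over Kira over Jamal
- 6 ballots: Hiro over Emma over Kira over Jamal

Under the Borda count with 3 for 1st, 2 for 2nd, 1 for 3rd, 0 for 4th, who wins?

Emma: 7×1 + 5×0 + 4×3 + 5×1 + 3×0 + 4×3 + 6×3 + 6×2 = 66
Jamal: 7×3 + 5×2 + 4×0 + 5×2 + 3×2 + 4×2 + 6×0 + 6×0 = 55
Kira: 7×2 + 5×3 + 4×2 + 5×0 + 3×1 + 4×1 + 6×1 + 6×1 = 56
Hiro: 7×0 + 5×1 + 4×1 + 5×3 + 3×3 + 4×0 + 6×2 + 6×3 = 63

Emma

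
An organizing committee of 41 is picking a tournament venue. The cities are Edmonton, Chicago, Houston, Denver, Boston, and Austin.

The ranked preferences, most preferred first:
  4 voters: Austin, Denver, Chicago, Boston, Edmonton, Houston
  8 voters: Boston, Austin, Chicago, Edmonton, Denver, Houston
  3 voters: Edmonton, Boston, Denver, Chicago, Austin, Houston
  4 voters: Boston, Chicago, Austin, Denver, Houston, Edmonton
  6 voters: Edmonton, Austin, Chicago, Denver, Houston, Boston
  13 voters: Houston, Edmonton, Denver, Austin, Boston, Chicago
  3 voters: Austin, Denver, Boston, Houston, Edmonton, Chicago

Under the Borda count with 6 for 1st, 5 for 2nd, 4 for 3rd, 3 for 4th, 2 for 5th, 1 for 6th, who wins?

Austin

Edmonton: 4×2 + 8×3 + 3×6 + 4×1 + 6×6 + 13×5 + 3×2 = 161
Chicago: 4×4 + 8×4 + 3×3 + 4×5 + 6×4 + 13×1 + 3×1 = 117
Houston: 4×1 + 8×1 + 3×1 + 4×2 + 6×2 + 13×6 + 3×3 = 122
Denver: 4×5 + 8×2 + 3×4 + 4×3 + 6×3 + 13×4 + 3×5 = 145
Boston: 4×3 + 8×6 + 3×5 + 4×6 + 6×1 + 13×2 + 3×4 = 143
Austin: 4×6 + 8×5 + 3×2 + 4×4 + 6×5 + 13×3 + 3×6 = 173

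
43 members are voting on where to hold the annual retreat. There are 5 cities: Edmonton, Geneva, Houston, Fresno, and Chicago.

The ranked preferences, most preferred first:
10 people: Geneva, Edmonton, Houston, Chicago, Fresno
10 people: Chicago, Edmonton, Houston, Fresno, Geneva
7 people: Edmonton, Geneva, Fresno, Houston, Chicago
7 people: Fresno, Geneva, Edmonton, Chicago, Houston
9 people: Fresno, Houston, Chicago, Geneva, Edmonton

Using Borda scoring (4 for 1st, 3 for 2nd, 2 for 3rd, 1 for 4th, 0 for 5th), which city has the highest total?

Edmonton

Edmonton: 10×3 + 10×3 + 7×4 + 7×2 + 9×0 = 102
Geneva: 10×4 + 10×0 + 7×3 + 7×3 + 9×1 = 91
Houston: 10×2 + 10×2 + 7×1 + 7×0 + 9×3 = 74
Fresno: 10×0 + 10×1 + 7×2 + 7×4 + 9×4 = 88
Chicago: 10×1 + 10×4 + 7×0 + 7×1 + 9×2 = 75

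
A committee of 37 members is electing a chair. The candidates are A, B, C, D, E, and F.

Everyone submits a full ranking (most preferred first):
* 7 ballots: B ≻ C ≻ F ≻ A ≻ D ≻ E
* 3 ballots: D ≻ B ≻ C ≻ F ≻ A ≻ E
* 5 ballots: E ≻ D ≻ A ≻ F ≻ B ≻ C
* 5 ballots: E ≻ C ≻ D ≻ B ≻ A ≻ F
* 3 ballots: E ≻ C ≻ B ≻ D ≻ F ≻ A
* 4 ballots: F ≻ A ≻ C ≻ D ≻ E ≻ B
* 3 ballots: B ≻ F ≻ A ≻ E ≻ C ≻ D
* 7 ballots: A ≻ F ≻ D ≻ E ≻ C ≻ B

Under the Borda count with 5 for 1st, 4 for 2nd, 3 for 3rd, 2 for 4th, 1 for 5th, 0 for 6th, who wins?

A: 7×2 + 3×1 + 5×3 + 5×1 + 3×0 + 4×4 + 3×3 + 7×5 = 97
B: 7×5 + 3×4 + 5×1 + 5×2 + 3×3 + 4×0 + 3×5 + 7×0 = 86
C: 7×4 + 3×3 + 5×0 + 5×4 + 3×4 + 4×3 + 3×1 + 7×1 = 91
D: 7×1 + 3×5 + 5×4 + 5×3 + 3×2 + 4×2 + 3×0 + 7×3 = 92
E: 7×0 + 3×0 + 5×5 + 5×5 + 3×5 + 4×1 + 3×2 + 7×2 = 89
F: 7×3 + 3×2 + 5×2 + 5×0 + 3×1 + 4×5 + 3×4 + 7×4 = 100

F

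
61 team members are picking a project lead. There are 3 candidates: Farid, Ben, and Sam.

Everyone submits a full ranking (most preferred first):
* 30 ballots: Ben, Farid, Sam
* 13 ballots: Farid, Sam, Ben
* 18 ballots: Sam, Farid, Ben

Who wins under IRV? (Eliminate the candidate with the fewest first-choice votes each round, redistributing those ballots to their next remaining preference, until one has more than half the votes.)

Round 1: Farid 13, Ben 30, Sam 18. Farid eliminated.
Round 2: Ben 30, Sam 31. Sam has a majority (≥31).

Sam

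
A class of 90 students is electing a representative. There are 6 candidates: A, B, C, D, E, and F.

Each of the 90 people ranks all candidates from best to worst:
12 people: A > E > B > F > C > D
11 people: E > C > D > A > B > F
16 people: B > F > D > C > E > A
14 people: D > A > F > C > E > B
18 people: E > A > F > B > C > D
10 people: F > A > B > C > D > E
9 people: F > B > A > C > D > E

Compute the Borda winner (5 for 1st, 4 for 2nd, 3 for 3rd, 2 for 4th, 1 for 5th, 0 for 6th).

F

A: 12×5 + 11×2 + 16×0 + 14×4 + 18×4 + 10×4 + 9×3 = 277
B: 12×3 + 11×1 + 16×5 + 14×0 + 18×2 + 10×3 + 9×4 = 229
C: 12×1 + 11×4 + 16×2 + 14×2 + 18×1 + 10×2 + 9×2 = 172
D: 12×0 + 11×3 + 16×3 + 14×5 + 18×0 + 10×1 + 9×1 = 170
E: 12×4 + 11×5 + 16×1 + 14×1 + 18×5 + 10×0 + 9×0 = 223
F: 12×2 + 11×0 + 16×4 + 14×3 + 18×3 + 10×5 + 9×5 = 279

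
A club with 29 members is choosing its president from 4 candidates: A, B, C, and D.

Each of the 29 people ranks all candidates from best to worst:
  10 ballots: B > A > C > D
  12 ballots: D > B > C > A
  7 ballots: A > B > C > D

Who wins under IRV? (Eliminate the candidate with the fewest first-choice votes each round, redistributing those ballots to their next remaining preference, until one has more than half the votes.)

Round 1: A 7, B 10, C 0, D 12. C eliminated.
Round 2: A 7, B 10, D 12. A eliminated.
Round 3: B 17, D 12. B has a majority (≥15).

B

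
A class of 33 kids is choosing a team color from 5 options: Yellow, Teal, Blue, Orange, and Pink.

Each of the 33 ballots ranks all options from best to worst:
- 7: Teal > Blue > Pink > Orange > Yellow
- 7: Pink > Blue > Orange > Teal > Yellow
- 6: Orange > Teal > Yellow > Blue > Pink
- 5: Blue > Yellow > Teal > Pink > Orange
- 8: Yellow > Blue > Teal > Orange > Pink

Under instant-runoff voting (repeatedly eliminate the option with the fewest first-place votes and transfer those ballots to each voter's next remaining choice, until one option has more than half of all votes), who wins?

Round 1: Yellow 8, Teal 7, Blue 5, Orange 6, Pink 7. Blue eliminated.
Round 2: Yellow 13, Teal 7, Orange 6, Pink 7. Orange eliminated.
Round 3: Yellow 13, Teal 13, Pink 7. Pink eliminated.
Round 4: Yellow 13, Teal 20. Teal has a majority (≥17).

Teal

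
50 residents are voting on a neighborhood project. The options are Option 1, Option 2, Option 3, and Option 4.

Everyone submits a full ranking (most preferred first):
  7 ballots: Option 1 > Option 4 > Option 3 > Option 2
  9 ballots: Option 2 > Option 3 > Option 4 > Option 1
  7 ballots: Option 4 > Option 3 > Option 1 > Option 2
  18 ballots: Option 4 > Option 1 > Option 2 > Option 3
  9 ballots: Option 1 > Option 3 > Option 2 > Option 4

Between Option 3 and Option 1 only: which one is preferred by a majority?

Option 1

Option 3 is ranked above Option 1 on 16 ballots; Option 1 above Option 3 on 34.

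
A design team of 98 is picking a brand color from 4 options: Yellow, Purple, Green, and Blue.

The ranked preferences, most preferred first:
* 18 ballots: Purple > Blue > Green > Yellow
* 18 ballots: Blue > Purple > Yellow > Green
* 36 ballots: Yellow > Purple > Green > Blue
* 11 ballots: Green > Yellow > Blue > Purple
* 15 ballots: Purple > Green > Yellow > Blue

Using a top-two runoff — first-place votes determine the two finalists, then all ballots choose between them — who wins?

Round 1 first-place votes: Yellow 36, Purple 33, Green 11, Blue 18. Yellow and Purple advance.
Runoff: Yellow is ranked above Purple on 47 ballots, Purple above Yellow on 51.

Purple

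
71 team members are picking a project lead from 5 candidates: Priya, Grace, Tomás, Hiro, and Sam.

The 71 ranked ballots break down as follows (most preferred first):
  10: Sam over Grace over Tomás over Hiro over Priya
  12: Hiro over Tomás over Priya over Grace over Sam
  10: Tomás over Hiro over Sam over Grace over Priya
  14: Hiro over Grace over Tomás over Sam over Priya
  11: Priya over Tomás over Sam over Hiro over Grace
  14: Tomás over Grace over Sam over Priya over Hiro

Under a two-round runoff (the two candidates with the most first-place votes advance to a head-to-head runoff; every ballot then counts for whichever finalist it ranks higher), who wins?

Round 1 first-place votes: Priya 11, Grace 0, Tomás 24, Hiro 26, Sam 10. Hiro and Tomás advance.
Runoff: Hiro is ranked above Tomás on 26 ballots, Tomás above Hiro on 45.

Tomás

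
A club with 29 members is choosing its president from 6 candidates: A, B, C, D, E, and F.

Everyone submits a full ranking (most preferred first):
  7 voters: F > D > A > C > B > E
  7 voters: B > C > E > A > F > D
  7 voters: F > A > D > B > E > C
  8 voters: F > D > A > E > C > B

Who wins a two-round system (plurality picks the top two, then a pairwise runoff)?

F

Round 1 first-place votes: A 0, B 7, C 0, D 0, E 0, F 22. F and B advance.
Runoff: F is ranked above B on 22 ballots, B above F on 7.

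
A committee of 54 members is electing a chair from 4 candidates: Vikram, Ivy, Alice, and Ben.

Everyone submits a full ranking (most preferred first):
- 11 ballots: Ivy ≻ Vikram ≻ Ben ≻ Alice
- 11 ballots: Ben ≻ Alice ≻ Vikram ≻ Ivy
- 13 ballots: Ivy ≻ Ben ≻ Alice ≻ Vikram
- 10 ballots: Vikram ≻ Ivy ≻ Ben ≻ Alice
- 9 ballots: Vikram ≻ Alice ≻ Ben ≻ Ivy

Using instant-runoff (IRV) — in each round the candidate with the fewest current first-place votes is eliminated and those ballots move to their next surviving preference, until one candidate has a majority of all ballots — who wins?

Round 1: Vikram 19, Ivy 24, Alice 0, Ben 11. Alice eliminated.
Round 2: Vikram 19, Ivy 24, Ben 11. Ben eliminated.
Round 3: Vikram 30, Ivy 24. Vikram has a majority (≥28).

Vikram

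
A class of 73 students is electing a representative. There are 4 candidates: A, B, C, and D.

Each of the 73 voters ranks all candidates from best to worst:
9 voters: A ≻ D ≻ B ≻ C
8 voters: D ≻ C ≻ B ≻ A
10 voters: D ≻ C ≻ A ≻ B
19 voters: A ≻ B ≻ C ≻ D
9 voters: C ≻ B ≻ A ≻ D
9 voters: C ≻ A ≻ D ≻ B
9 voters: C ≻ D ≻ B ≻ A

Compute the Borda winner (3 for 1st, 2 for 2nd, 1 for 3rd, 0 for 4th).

A: 9×3 + 8×0 + 10×1 + 19×3 + 9×1 + 9×2 + 9×0 = 121
B: 9×1 + 8×1 + 10×0 + 19×2 + 9×2 + 9×0 + 9×1 = 82
C: 9×0 + 8×2 + 10×2 + 19×1 + 9×3 + 9×3 + 9×3 = 136
D: 9×2 + 8×3 + 10×3 + 19×0 + 9×0 + 9×1 + 9×2 = 99

C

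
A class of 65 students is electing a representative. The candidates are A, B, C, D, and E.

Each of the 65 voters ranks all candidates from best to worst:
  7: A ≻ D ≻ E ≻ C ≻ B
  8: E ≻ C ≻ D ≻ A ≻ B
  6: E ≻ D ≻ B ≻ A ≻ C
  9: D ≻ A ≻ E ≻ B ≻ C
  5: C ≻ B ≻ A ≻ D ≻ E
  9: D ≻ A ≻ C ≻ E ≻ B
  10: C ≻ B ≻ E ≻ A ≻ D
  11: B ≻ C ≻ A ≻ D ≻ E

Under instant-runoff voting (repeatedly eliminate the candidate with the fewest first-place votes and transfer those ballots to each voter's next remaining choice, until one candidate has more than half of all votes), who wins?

C

Round 1: A 7, B 11, C 15, D 18, E 14. A eliminated.
Round 2: B 11, C 15, D 25, E 14. B eliminated.
Round 3: C 26, D 25, E 14. E eliminated.
Round 4: C 34, D 31. C has a majority (≥33).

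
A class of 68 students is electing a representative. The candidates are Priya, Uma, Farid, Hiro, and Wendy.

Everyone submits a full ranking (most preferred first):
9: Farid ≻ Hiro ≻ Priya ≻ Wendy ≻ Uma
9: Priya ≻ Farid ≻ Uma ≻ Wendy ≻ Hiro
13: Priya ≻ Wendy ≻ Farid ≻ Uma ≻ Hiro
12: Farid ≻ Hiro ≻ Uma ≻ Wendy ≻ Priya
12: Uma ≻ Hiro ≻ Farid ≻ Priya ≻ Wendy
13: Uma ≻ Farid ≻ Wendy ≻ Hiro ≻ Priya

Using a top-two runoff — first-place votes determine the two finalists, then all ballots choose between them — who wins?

Round 1 first-place votes: Priya 22, Uma 25, Farid 21, Hiro 0, Wendy 0. Uma and Priya advance.
Runoff: Uma is ranked above Priya on 37 ballots, Priya above Uma on 31.

Uma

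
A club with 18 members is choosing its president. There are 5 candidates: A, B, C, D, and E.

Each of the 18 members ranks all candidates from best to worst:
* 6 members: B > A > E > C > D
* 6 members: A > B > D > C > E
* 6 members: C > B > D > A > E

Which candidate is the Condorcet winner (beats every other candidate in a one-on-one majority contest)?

B vs A: 12–6
B vs C: 12–6
B vs D: 18–0
B vs E: 18–0
B beats every other candidate.

B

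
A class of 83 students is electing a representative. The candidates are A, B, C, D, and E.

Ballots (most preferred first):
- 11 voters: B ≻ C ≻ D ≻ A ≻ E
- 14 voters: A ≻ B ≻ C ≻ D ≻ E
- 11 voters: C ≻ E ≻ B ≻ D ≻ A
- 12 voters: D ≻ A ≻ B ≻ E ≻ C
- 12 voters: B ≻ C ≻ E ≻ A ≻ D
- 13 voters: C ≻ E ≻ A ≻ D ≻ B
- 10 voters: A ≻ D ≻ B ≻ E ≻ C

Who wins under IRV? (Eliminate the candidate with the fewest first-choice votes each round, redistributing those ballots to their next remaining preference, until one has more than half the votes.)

C

Round 1: A 24, B 23, C 24, D 12, E 0. E eliminated.
Round 2: A 24, B 23, C 24, D 12. D eliminated.
Round 3: A 36, B 23, C 24. B eliminated.
Round 4: A 36, C 47. C has a majority (≥42).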